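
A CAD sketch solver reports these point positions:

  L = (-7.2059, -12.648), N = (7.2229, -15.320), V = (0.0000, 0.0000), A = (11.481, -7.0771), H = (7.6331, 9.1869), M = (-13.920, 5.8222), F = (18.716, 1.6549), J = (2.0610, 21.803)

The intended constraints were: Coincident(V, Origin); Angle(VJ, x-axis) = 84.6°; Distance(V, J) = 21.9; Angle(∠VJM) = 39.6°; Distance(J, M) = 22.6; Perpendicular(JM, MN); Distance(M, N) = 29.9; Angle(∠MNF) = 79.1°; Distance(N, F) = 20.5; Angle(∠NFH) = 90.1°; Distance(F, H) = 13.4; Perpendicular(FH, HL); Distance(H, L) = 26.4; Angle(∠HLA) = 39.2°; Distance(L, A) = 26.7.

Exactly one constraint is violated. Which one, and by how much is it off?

Distance(L, A) = 26.7 — off by 7.20.

V = (0.00, 0.00) ✓; VJ at 84.60° ✓; |VJ| = 21.90 ✓; ∠VJM = 39.60° ✓; |JM| = 22.60 ✓; ∠(JM, MN) = 90.00° ✓; |MN| = 29.90 ✓; ∠MNF = 79.10° ✓; |NF| = 20.50 ✓; ∠NFH = 90.10° ✓; |FH| = 13.40 ✓; ∠(FH, HL) = 90.00° ✓; |HL| = 26.40 ✓; ∠HLA = 39.20° ✓; |LA| = 19.50 ✗.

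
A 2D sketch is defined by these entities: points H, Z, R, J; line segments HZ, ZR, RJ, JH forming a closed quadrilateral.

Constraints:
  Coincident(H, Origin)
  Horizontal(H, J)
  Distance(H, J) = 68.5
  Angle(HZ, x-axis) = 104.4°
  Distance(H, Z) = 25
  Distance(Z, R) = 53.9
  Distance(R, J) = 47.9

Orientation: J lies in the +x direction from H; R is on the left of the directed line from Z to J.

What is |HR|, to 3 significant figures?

61.1

Checks: |ZR| = 53.90 ✓; |RJ| = 47.90 ✓.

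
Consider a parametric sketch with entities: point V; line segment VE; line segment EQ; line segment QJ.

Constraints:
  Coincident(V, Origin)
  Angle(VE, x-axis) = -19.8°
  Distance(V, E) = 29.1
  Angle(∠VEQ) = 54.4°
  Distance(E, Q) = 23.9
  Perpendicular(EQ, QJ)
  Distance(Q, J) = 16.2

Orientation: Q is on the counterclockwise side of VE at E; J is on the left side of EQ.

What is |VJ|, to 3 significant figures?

10.2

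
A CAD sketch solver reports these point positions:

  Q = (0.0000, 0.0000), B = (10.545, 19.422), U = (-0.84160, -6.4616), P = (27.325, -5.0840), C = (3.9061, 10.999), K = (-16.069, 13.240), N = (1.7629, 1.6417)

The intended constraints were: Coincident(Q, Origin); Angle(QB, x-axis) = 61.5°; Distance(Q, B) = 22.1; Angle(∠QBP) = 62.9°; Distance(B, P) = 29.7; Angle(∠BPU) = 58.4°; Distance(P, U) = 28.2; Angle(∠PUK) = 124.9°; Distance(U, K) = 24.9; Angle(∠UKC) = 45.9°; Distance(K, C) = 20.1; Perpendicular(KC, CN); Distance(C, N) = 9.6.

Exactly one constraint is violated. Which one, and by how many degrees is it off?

Perpendicular(KC, CN) — off by 6.50°.

Q = (0.00, 0.00) ✓; QB at 61.50° ✓; |QB| = 22.10 ✓; ∠QBP = 62.90° ✓; |BP| = 29.70 ✓; ∠BPU = 58.40° ✓; |PU| = 28.20 ✓; ∠PUK = 124.9° ✓; |UK| = 24.90 ✓; ∠UKC = 45.90° ✓; |KC| = 20.10 ✓; ∠(KC, CN) = 96.50° ✗; |CN| = 9.600 ✓.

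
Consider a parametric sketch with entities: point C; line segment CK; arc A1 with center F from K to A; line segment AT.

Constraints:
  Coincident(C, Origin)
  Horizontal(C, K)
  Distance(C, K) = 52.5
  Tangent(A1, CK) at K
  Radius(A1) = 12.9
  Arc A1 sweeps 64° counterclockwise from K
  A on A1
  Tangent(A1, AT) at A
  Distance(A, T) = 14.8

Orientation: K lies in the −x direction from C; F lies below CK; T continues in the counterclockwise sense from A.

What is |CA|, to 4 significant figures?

64.50

C is at the origin; C and K share the same y with |CK| = 52.5 and K on the −x side, so K = (-52.50, 0.000). The tangent condition forces FK to be normal to CK, so F = K + (0, -12.9) = (-52.50, -12.90). On A1, K sits at bearing 90° from F; a 64° counterclockwise sweep puts A at bearing 154°, so A = F + 12.9·(cos 154°, sin 154°) = (-64.09, -7.245). Then |CA| = |A − C| = 64.50.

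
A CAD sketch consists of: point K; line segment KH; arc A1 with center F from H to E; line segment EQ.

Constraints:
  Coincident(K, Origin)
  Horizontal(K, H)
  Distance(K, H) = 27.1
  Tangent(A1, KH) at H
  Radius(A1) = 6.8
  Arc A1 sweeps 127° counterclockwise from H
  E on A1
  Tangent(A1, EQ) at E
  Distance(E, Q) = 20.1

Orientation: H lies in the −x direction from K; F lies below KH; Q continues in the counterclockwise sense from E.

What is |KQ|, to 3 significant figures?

33.8

K is at the origin; K and H share the same y with |KH| = 27.1 and H on the −x side, so H = (-27.1, 0.00). Tangency of A1 to KH means the radius FH is perpendicular to KH, so F = H + (0, -6.8) = (-27.1, -6.80). On A1, H sits at bearing 90° from F; a 127° counterclockwise sweep puts E at bearing 217°, so E = F + 6.8·(cos 217°, sin 217°) = (-32.5, -10.9). Since A1 is tangent to EQ there, FE ⟂ EQ, so EQ runs along (−sin 217°, cos 217°); with |EQ| = 20.1, Q = (-20.4, -26.9). Then |KQ| = |Q − K| = 33.8.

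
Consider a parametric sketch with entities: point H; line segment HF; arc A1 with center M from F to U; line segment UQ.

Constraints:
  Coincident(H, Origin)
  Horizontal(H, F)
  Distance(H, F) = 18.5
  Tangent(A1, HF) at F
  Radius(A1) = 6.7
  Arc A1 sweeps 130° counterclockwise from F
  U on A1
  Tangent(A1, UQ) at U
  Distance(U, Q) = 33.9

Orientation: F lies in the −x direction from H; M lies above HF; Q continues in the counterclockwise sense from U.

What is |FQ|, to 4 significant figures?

40.55

H is at the origin; HF is horizontal with |HF| = 18.5 and F on the −x side, so F = (-18.50, 0.000). Since A1 is tangent to HF there, MF ⟂ HF, so M = F + (0, 6.7) = (-18.50, 6.700). On A1, F sits at bearing -90° from M; a 130° counterclockwise sweep puts U at bearing 40°, so U = M + 6.7·(cos 40°, sin 40°) = (-13.37, 11.01). A1 meets UQ tangentially, so MU is at right angles to UQ, so UQ runs along (−sin 40°, cos 40°); with |UQ| = 33.9, Q = (-35.16, 36.98). Then |FQ| = |Q − F| = 40.55.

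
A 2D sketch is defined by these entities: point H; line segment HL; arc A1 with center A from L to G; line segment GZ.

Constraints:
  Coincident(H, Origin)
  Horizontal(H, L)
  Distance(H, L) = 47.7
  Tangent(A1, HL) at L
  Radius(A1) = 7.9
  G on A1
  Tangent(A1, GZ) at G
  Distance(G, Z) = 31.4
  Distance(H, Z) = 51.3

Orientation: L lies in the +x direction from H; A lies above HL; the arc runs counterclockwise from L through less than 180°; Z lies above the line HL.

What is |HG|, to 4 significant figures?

55.45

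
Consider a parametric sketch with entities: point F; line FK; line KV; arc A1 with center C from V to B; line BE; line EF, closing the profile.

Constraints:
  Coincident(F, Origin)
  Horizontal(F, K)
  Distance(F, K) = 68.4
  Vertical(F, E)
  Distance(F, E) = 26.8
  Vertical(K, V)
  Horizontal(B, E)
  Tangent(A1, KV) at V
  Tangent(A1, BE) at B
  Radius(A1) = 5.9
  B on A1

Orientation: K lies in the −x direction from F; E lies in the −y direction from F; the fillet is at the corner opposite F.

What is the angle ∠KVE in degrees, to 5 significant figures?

94.930°

F is at the origin; F and K share the same y with |FK| = 68.4 and K on the −x side, so K = (-68.400, 0.0000). F and E share the same x with |FE| = 26.8 and E on the −y side, so E = (0.0000, -26.800). The virtual corner opposite F is at (-68.400, -26.800). The tangent condition forces CV to be normal to KV and the tangent condition forces CB to be normal to BE, with radius 5.9, so the center C sits 5.9 in from both sides at C = (-62.500, -20.900). That places the tangent points at V = (-68.400, -20.900) on KV and B = (-62.500, -26.800) on BE. Then cos ∠KVE = VK·VE / (|VK||VE|), giving 94.930°.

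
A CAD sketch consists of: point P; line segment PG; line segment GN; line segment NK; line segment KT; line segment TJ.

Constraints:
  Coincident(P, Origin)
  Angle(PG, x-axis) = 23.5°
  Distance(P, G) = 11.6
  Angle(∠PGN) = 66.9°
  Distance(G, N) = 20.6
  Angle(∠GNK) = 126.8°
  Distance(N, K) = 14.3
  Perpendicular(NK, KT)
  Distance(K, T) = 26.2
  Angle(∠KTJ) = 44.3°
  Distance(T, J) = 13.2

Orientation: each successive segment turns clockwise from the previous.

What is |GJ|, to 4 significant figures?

17.42

NK ⟂ KT, so KT runs at 127.2°; with |KT| = 26.2, T = (-16.45, -3.751). ∠KTJ = 44.3° gives TJ at -8.500° from the x-axis; with |TJ| = 13.2, J = (-3.394, -5.702). Then |GJ| = |J − G| = 17.42.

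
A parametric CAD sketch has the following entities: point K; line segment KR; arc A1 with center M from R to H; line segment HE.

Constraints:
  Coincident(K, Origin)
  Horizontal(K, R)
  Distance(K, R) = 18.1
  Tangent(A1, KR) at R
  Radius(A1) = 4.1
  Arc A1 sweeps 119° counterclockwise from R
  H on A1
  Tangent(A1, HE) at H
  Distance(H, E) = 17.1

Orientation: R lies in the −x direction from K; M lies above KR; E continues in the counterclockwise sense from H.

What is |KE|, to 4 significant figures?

31.03

K is at the origin; K and R share the same y with |KR| = 18.1 and R on the −x side, so R = (-18.10, 0.000). Since A1 is tangent to KR there, MR ⟂ KR, so M = R + (0, 4.1) = (-18.10, 4.100). On A1, R sits at bearing -90° from M; a 119° counterclockwise sweep puts H at bearing 29°, so H = M + 4.1·(cos 29°, sin 29°) = (-14.51, 6.088). A1 meets HE tangentially, so MH is at right angles to HE, so HE runs along (−sin 29°, cos 29°); with |HE| = 17.1, E = (-22.80, 21.04). Then |KE| = |E − K| = 31.03.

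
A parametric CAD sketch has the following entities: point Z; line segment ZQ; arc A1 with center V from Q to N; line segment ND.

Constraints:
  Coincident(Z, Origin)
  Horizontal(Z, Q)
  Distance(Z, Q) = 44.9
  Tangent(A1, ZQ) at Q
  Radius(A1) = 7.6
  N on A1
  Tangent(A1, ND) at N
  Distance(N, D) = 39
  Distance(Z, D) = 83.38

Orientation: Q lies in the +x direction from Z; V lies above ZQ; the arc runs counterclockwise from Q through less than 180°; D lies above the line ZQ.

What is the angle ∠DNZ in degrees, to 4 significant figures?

137.6°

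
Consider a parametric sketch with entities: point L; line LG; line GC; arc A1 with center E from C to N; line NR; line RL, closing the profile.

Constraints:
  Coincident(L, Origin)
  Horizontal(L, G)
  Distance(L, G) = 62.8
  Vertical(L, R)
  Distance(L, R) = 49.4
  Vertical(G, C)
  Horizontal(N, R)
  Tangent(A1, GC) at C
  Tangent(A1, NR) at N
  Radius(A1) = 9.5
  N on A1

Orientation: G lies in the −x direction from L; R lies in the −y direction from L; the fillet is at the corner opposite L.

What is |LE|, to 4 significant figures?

66.58

LR is vertical with |LR| = 49.4 and R on the −y side, so R = (0.000, -49.40). The virtual corner opposite L is at (-62.80, -49.40). A1 meets GC tangentially, so EC is at right angles to GC and A1 meets NR tangentially, so EN is at right angles to NR, with radius 9.5, so the center E sits 9.5 in from both sides at E = (-53.30, -39.90). Then |LE| = |E − L| = 66.58.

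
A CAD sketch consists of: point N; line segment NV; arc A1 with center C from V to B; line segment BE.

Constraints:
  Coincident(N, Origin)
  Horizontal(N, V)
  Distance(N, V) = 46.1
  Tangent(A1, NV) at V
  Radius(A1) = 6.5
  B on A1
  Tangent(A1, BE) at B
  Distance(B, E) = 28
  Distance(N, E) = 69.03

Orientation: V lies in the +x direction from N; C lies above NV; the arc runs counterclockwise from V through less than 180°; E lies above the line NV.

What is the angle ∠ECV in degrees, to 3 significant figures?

147°

Checks: |CB| = 6.500 ✓; ∠(CB, BE) = 90.00° ✓; |BE| = 28.00 ✓; |NE| = 69.03 ✓.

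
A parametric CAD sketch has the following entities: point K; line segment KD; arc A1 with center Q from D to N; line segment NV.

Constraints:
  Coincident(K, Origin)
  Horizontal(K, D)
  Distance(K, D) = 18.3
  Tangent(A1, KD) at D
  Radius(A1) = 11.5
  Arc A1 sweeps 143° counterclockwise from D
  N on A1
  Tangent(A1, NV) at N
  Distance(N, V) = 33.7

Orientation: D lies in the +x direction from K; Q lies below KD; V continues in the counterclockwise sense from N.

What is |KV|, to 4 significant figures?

56.08

On A1, D sits at bearing 90° from Q; a 143° counterclockwise sweep puts N at bearing 233°, so N = Q + 11.5·(cos 233°, sin 233°) = (11.38, -20.68). Since A1 is tangent to NV there, QN ⟂ NV, so NV runs along (−sin 233°, cos 233°); with |NV| = 33.7, V = (38.29, -40.97). Then |KV| = |V − K| = 56.08.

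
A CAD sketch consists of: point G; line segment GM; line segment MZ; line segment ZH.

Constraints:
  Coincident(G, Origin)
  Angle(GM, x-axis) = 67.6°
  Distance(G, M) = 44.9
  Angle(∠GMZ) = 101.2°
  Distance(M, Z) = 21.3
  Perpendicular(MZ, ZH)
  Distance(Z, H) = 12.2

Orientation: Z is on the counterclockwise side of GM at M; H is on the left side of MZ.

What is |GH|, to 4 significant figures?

43.76

G is at the origin; GM runs at 67.6° with length 44.9, so M = 44.9·(cos 67.6°, sin 67.6°) = (17.11, 41.51). ∠GMZ = 101.2°, so MZ runs at 67.6° + (180° − 101.2°) = 146.4° from the x-axis; with |MZ| = 21.3, Z = M + 21.3·(cos 146.4°, sin 146.4°) = (-0.6312, 53.30). MZ is perpendicular to ZH; with |ZH| = 12.2 on the left of MZ, H = Z + 12.2·(-0.5534, -0.8329) = (-7.383, 43.14). Then |GH| = |H − G| = 43.76.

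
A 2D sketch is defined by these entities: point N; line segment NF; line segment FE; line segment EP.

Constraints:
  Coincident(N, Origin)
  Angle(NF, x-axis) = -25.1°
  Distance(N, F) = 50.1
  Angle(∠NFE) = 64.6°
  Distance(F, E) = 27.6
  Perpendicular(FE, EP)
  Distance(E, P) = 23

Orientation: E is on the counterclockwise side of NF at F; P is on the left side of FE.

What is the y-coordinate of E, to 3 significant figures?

6.35

N is at the origin; NF runs at -25.1° with length 50.1, so F = 50.1·(cos -25.1°, sin -25.1°) = (45.4, -21.3). ∠NFE = 64.6°, so FE runs at -25.1° + (180° − 64.6°) = 90.3° from the x-axis; with |FE| = 27.6, E = F + 27.6·(cos 90.3°, sin 90.3°) = (45.2, 6.35). So E.y = 6.35.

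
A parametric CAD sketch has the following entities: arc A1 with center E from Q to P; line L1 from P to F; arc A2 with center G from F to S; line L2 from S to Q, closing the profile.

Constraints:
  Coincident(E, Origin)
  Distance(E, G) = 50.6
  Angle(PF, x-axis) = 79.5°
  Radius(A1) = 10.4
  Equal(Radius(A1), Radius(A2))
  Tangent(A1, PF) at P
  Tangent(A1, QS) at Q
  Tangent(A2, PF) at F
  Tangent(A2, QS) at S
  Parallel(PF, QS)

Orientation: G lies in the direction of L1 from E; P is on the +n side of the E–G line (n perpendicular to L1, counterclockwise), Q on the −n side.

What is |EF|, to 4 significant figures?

51.66

Tangency of A1 to both parallel lines with radius 10.4 puts P and Q at E ± 10.4·n: P = (-10.23, 1.895), Q = (10.23, -1.895). Equal radii place F and S the same way about G: F = G + 10.4·n = (-1.005, 51.65), S = G − 10.4·n = (19.45, 47.86). Then |EF| = |F − E| = 51.66.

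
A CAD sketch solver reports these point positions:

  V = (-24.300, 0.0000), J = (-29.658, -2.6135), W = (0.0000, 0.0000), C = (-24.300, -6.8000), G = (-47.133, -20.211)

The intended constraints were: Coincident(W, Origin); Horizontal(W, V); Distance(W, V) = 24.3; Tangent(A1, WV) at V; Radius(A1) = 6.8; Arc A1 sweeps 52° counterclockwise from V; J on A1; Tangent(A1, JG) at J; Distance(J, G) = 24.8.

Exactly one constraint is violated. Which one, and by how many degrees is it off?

Tangent(A1, JG) at J — off by 6.80°.

W = (0.00, 0.00) ✓; W.y = 0.00, V.y = 0.00 ✓; |WV| = 24.30 ✓; ∠(CV, VW) = 90.00° ✓; |CV| = 6.800 ✓; bearing(C→J) − bearing(C→V) = 52.00° ✓; |CJ| = 6.800 ✓; ∠(CJ, JG) = 96.80° ✗; |JG| = 24.80 ✓.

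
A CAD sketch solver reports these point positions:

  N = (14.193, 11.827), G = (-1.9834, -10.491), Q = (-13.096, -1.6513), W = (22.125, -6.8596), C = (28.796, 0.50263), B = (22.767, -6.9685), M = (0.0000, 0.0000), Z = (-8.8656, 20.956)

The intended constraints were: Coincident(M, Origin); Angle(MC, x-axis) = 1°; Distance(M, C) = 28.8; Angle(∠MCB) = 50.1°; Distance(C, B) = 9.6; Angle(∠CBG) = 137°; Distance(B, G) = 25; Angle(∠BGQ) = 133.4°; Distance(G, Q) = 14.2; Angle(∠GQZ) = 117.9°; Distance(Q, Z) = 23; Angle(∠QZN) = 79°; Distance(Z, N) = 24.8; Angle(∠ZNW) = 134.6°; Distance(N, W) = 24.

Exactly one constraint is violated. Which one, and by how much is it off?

Distance(N, W) = 24 — off by 3.70.

M = (0.00, 0.00) ✓; MC at 1.000° ✓; |MC| = 28.80 ✓; ∠MCB = 50.10° ✓; |CB| = 9.600 ✓; ∠CBG = 137.0° ✓; |BG| = 25.00 ✓; ∠BGQ = 133.4° ✓; |GQ| = 14.20 ✓; ∠GQZ = 117.9° ✓; |QZ| = 23.00 ✓; ∠QZN = 79.00° ✓; |ZN| = 24.80 ✓; ∠ZNW = 134.6° ✓; |NW| = 20.30 ✗.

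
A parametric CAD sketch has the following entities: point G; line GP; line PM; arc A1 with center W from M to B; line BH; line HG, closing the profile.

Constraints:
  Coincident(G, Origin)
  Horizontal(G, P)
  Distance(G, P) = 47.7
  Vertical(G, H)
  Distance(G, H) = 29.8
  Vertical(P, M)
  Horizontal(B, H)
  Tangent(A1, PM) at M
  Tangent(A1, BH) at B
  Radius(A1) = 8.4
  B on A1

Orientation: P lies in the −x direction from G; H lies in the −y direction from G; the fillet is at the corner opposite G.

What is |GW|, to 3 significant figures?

44.7

G is at the origin; GP is horizontal with |GP| = 47.7 and P on the −x side, so P = (-47.7, 0.00). GH is vertical with |GH| = 29.8 and H on the −y side, so H = (0.00, -29.8). The virtual corner opposite G is at (-47.7, -29.8). Since A1 is tangent to PM there, WM ⟂ PM and since A1 is tangent to BH there, WB ⟂ BH, with radius 8.4, so the center W sits 8.4 in from both sides at W = (-39.3, -21.4). Then |GW| = |W − G| = 44.7.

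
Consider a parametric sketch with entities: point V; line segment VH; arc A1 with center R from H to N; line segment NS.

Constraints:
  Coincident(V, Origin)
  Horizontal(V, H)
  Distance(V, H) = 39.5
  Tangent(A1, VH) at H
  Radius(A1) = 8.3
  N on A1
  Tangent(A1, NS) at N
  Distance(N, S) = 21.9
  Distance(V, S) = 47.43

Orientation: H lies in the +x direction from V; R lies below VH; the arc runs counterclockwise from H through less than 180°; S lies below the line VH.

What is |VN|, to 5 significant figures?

32.878

Checks: |RN| = 8.300 ✓; ∠(RN, NS) = 90.00° ✓; |NS| = 21.90 ✓; |VS| = 47.43 ✓.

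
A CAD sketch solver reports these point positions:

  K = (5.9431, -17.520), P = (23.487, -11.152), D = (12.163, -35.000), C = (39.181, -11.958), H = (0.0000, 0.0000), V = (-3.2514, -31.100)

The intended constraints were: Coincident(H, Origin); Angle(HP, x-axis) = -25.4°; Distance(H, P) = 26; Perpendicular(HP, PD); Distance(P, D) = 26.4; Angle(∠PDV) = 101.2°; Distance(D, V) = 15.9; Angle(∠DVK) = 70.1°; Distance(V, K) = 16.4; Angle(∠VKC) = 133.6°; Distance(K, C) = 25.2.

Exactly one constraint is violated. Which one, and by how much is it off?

Distance(K, C) = 25.2 — off by 8.50.

H = (0.00, 0.00) ✓; HP at -25.40° ✓; |HP| = 26.00 ✓; ∠(HP, PD) = 90.00° ✓; |PD| = 26.40 ✓; ∠PDV = 101.2° ✓; |DV| = 15.90 ✓; ∠DVK = 70.10° ✓; |VK| = 16.40 ✓; ∠VKC = 133.6° ✓; |KC| = 33.70 ✗.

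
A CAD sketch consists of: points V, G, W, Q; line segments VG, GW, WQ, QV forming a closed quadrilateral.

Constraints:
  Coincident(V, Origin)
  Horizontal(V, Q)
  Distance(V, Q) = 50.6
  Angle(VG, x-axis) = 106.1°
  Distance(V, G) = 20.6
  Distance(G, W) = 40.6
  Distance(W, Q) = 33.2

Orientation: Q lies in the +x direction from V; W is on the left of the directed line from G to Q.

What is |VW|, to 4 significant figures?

44.41

Checks: |GW| = 40.60 ✓; |WQ| = 33.20 ✓.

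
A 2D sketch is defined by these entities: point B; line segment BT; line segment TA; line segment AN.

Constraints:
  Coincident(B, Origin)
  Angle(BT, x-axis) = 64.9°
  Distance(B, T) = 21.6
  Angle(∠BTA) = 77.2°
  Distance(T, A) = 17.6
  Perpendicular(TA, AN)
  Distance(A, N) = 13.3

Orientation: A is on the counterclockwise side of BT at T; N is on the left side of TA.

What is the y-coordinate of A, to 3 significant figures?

23.3

B is at the origin; BT runs at 64.9° with length 21.6, so T = 21.6·(cos 64.9°, sin 64.9°) = (9.16, 19.6). ∠BTA = 77.2°, so TA runs at 64.9° + (180° − 77.2°) = 168° from the x-axis; with |TA| = 17.6, A = T + 17.6·(cos 168°, sin 168°) = (-8.03, 23.3). So A.y = 23.3.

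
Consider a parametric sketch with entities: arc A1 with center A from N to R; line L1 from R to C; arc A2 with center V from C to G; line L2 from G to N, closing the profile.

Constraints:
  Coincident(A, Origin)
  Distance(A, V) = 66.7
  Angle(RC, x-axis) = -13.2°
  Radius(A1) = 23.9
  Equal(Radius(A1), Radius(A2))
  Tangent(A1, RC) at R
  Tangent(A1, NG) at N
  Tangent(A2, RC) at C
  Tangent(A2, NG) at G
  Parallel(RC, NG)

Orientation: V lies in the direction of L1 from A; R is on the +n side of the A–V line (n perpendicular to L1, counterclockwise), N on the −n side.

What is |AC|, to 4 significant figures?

70.85

The slot axis is L1's direction at -13.2°, so u = (cos -13.2°, sin -13.2°) = (0.9736, -0.2284) and n = (−sin -13.2°, cos -13.2°) = (0.2284, 0.9736). A is at the origin and V lies 66.7 along u from A, so V = 66.7·u = (64.94, -15.23). Tangency of A1 to both parallel lines with radius 23.9 puts R and N at A ± 23.9·n: R = (5.458, 23.27), N = (-5.458, -23.27). Equal radii place C and G the same way about V: C = V + 23.9·n = (70.40, 8.038), G = V − 23.9·n = (59.48, -38.50). Then |AC| = |C − A| = 70.85.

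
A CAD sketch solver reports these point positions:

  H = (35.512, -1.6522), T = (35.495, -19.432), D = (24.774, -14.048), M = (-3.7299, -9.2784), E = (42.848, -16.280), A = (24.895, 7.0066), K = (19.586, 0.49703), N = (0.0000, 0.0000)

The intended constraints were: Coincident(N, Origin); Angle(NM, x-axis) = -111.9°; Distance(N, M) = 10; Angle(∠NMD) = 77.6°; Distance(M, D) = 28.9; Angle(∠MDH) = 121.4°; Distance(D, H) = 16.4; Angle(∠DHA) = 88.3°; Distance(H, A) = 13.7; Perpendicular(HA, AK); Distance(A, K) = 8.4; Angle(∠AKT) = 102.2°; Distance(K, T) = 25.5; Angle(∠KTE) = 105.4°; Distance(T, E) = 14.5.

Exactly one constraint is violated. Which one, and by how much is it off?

Distance(T, E) = 14.5 — off by 6.50.

N = (0.00, 0.00) ✓; NM at -111.9° ✓; |NM| = 10.00 ✓; ∠NMD = 77.60° ✓; |MD| = 28.90 ✓; ∠MDH = 121.4° ✓; |DH| = 16.40 ✓; ∠DHA = 88.30° ✓; |HA| = 13.70 ✓; ∠(HA, AK) = 90.00° ✓; |AK| = 8.400 ✓; ∠AKT = 102.2° ✓; |KT| = 25.50 ✓; ∠KTE = 105.4° ✓; |TE| = 8.000 ✗.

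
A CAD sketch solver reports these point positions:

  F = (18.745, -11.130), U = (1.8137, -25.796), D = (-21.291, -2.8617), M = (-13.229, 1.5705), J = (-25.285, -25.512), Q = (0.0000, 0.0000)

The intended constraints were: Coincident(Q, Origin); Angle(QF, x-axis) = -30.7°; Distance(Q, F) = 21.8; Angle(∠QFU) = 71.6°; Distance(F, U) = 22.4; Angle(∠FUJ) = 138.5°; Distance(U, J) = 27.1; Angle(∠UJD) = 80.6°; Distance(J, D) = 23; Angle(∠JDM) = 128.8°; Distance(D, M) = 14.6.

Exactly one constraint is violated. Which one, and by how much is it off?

Distance(D, M) = 14.6 — off by 5.40.

Q = (0.00, 0.00) ✓; QF at -30.70° ✓; |QF| = 21.80 ✓; ∠QFU = 71.60° ✓; |FU| = 22.40 ✓; ∠FUJ = 138.5° ✓; |UJ| = 27.10 ✓; ∠UJD = 80.60° ✓; |JD| = 23.00 ✓; ∠JDM = 128.8° ✓; |DM| = 9.200 ✗.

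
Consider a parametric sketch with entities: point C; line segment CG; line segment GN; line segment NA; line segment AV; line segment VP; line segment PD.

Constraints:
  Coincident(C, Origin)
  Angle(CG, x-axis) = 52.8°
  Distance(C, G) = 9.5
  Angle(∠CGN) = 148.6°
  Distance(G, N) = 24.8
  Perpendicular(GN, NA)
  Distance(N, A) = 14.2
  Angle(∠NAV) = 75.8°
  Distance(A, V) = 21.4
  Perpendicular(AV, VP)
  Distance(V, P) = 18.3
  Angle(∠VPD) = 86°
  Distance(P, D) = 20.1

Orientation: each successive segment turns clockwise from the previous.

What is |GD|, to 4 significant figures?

27.75

The perpendicularity gives VP at right angles to AV, so VP runs at 97.20°; with |VP| = 18.3, P = (10.49, 18.87). ∠VPD = 86.0° gives PD at 3.200° from the x-axis; with |PD| = 20.1, D = (30.56, 19.99). Then |GD| = |D − G| = 27.75.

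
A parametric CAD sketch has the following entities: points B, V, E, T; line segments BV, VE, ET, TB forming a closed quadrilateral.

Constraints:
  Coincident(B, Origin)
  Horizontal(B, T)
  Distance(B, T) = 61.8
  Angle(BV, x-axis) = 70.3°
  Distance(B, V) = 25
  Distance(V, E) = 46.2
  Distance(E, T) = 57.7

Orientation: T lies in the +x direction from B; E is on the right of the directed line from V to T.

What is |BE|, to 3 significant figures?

24.3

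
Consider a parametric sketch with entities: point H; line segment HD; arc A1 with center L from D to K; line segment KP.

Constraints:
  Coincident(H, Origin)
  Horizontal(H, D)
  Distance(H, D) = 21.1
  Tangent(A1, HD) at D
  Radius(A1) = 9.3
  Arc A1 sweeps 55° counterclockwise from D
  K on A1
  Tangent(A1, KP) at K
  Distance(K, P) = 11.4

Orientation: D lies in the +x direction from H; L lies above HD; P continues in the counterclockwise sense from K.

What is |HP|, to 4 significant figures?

37.68

H is at the origin; H and D share the same y with |HD| = 21.1 and D on the +x side, so D = (21.10, 0.000). Since A1 is tangent to HD there, LD ⟂ HD, so L = D + (0, 9.3) = (21.10, 9.300). On A1, D sits at bearing -90° from L; a 55° counterclockwise sweep puts K at bearing -35°, so K = L + 9.3·(cos -35°, sin -35°) = (28.72, 3.966). Since A1 is tangent to KP there, LK ⟂ KP, so KP runs along (−sin -35°, cos -35°); with |KP| = 11.4, P = (35.26, 13.30). Then |HP| = |P − H| = 37.68.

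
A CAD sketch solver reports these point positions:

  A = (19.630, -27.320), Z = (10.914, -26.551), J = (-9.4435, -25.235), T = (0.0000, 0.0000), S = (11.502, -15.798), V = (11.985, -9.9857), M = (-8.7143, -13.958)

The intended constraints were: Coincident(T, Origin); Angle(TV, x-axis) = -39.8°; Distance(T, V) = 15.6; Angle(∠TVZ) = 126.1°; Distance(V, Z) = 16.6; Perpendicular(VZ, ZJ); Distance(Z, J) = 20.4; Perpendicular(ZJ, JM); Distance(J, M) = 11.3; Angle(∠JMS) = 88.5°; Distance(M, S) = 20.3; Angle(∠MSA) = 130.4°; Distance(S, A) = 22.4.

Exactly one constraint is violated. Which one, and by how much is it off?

Distance(S, A) = 22.4 — off by 8.30.

T = (0.00, 0.00) ✓; TV at -39.80° ✓; |TV| = 15.60 ✓; ∠TVZ = 126.1° ✓; |VZ| = 16.60 ✓; ∠(VZ, ZJ) = 90.00° ✓; |ZJ| = 20.40 ✓; ∠(ZJ, JM) = 90.00° ✓; |JM| = 11.30 ✓; ∠JMS = 88.50° ✓; |MS| = 20.30 ✓; ∠MSA = 130.4° ✓; |SA| = 14.10 ✗.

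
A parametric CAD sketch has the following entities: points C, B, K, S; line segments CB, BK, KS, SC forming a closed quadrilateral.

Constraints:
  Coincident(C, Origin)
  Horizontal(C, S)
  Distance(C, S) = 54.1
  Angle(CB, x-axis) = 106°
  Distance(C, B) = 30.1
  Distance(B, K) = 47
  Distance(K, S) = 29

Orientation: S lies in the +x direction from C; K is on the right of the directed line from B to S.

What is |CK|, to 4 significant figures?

25.65

Checks: |BK| = 47.00 ✓; |KS| = 29.00 ✓.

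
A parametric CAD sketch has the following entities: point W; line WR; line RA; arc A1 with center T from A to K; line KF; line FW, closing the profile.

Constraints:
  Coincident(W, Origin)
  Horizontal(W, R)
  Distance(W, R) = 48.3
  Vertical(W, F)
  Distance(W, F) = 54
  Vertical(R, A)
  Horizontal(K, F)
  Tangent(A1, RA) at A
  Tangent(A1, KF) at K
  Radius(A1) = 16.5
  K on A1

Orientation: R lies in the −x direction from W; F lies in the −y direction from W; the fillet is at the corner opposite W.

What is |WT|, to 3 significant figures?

49.2

W is at the origin; W and R share the same y with |WR| = 48.3 and R on the −x side, so R = (-48.3, 0.00). WF is vertical with |WF| = 54.0 and F on the −y side, so F = (0.00, -54.0). The virtual corner opposite W is at (-48.3, -54.0). Tangency of A1 to RA means the radius TA is perpendicular to RA and the tangent condition forces TK to be normal to KF, with radius 16.5, so the center T sits 16.5 in from both sides at T = (-31.8, -37.5). Then |WT| = |T − W| = 49.2.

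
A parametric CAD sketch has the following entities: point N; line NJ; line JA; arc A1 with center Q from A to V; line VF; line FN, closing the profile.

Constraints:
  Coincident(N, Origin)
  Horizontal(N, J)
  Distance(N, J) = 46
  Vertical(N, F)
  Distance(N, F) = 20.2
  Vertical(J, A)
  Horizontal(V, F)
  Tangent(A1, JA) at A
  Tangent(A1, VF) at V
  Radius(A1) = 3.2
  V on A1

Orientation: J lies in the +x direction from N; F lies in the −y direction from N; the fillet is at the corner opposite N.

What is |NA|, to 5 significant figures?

49.041

N is at the origin; NJ is horizontal with |NJ| = 46.0 and J on the +x side, so J = (46.000, 0.0000). N and F share the same x with |NF| = 20.2 and F on the −y side, so F = (0.0000, -20.200). The virtual corner opposite N is at (46.000, -20.200). The tangent condition forces QA to be normal to JA and since A1 is tangent to VF there, QV ⟂ VF, with radius 3.2, so the center Q sits 3.2 in from both sides at Q = (42.800, -17.000). That places the tangent points at A = (46.000, -17.000) on JA and V = (42.800, -20.200) on VF. Then |NA| = |A − N| = 49.041.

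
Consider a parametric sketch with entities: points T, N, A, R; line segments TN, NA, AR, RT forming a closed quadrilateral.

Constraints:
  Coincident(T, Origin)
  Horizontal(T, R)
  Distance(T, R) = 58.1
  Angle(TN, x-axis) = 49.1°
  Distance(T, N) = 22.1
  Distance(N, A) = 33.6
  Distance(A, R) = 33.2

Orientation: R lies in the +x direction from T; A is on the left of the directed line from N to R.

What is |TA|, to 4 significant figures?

54.46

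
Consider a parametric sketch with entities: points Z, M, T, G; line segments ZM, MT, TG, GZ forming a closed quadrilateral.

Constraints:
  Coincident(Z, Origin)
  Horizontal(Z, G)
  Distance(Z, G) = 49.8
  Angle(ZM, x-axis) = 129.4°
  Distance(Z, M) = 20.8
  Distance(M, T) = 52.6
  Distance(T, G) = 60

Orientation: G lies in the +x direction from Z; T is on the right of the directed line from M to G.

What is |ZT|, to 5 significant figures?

34.638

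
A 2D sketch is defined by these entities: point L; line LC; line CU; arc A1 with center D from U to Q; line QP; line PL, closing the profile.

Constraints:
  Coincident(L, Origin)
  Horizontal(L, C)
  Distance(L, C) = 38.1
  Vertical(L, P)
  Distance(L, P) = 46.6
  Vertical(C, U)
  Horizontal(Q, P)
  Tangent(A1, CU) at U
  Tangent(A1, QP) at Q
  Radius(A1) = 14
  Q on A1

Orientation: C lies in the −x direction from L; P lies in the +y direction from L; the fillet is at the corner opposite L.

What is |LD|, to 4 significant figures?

40.54

L is at the origin; LC is horizontal with |LC| = 38.1 and C on the −x side, so C = (-38.10, 0.000). LP is vertical with |LP| = 46.6 and P on the +y side, so P = (0.000, 46.60). The virtual corner opposite L is at (-38.10, 46.60). Since A1 is tangent to CU there, DU ⟂ CU and since A1 is tangent to QP there, DQ ⟂ QP, with radius 14.0, so the center D sits 14.0 in from both sides at D = (-24.10, 32.60). Then |LD| = |D − L| = 40.54.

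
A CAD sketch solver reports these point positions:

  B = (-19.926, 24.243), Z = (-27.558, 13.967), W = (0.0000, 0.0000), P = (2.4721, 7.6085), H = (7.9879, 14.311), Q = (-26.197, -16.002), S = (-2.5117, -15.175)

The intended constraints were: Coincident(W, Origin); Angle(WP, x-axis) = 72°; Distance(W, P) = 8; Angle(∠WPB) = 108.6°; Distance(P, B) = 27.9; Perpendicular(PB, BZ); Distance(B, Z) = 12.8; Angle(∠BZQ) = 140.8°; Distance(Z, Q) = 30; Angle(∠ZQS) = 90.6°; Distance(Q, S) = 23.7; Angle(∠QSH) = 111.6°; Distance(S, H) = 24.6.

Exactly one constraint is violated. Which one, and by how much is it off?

Distance(S, H) = 24.6 — off by 6.70.

W = (0.00, 0.00) ✓; WP at 72.00° ✓; |WP| = 8.000 ✓; ∠WPB = 108.6° ✓; |PB| = 27.90 ✓; ∠(PB, BZ) = 90.00° ✓; |BZ| = 12.80 ✓; ∠BZQ = 140.8° ✓; |ZQ| = 30.00 ✓; ∠ZQS = 90.60° ✓; |QS| = 23.70 ✓; ∠QSH = 111.6° ✓; |SH| = 31.30 ✗.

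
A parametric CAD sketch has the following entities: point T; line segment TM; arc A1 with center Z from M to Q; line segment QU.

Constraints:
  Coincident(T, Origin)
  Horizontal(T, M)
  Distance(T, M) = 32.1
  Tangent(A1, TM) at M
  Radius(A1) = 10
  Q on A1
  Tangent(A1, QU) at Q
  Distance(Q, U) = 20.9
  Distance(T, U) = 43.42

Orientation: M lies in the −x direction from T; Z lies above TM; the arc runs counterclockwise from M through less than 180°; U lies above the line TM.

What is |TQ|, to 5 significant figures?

25.893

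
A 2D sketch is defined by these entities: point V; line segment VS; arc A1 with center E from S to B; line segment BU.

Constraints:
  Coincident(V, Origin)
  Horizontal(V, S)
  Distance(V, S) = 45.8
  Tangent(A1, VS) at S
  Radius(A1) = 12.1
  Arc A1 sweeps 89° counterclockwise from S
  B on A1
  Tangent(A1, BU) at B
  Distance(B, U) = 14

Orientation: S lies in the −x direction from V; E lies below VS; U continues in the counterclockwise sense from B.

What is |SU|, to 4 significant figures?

28.68

V is at the origin; VS is horizontal with |VS| = 45.8 and S on the −x side, so S = (-45.80, 0.000). Since A1 is tangent to VS there, ES ⟂ VS, so E = S + (0, -12.1) = (-45.80, -12.10). On A1, S sits at bearing 90° from E; an 89° counterclockwise sweep puts B at bearing 179°, so B = E + 12.1·(cos 179°, sin 179°) = (-57.90, -11.89). The tangent condition forces EB to be normal to BU, so BU runs along (−sin 179°, cos 179°); with |BU| = 14.0, U = (-58.14, -25.89). Then |SU| = |U − S| = 28.68.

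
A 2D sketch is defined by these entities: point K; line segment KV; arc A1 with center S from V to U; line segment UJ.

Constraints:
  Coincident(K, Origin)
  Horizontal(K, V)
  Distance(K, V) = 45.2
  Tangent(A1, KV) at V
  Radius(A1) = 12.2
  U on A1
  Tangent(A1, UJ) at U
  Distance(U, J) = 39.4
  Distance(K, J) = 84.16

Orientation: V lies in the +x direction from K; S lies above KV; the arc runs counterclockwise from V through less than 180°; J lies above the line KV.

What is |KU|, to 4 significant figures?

56.88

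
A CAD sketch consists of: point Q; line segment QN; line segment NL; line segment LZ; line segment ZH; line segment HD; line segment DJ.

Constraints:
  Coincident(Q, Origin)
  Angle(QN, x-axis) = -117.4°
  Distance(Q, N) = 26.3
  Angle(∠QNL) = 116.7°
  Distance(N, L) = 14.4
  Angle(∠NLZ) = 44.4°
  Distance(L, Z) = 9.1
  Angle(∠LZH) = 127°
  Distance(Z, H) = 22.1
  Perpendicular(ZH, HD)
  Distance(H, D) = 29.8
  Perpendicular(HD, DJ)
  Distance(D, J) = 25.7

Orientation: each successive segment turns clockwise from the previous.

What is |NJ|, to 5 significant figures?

27.608

Q is at the origin; QN runs at -117.4° with length 26.3, so N = (-12.103, -23.350). ∠QNL = 116.7° gives NL at 179.30° from the x-axis; with |NL| = 14.4, L = (-26.502, -23.174). ∠NLZ = 44.4° gives LZ at 43.700° from the x-axis; with |LZ| = 9.1, Z = (-19.923, -16.887). ∠LZH = 127.0° gives ZH at -9.3000° from the x-axis; with |ZH| = 22.1, H = (1.8863, -20.458). The perpendicularity gives HD at right angles to ZH, so HD runs at -99.300°; with |HD| = 29.8, D = (-2.9295, -49.866). HD ⟂ DJ, so DJ runs at 170.70°; with |DJ| = 25.7, J = (-28.292, -45.713). Then |NJ| = |J − N| = 27.608.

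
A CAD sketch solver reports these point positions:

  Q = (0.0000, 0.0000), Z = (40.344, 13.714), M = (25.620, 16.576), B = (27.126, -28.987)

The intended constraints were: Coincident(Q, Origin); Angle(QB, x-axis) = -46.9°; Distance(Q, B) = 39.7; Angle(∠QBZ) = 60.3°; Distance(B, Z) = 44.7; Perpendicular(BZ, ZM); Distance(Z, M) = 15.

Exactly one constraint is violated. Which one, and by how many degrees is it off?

Perpendicular(BZ, ZM) — off by 6.20°.

Q = (0.00, 0.00) ✓; QB at -46.90° ✓; |QB| = 39.70 ✓; ∠QBZ = 60.30° ✓; |BZ| = 44.70 ✓; ∠(BZ, ZM) = 96.20° ✗; |ZM| = 15.00 ✓.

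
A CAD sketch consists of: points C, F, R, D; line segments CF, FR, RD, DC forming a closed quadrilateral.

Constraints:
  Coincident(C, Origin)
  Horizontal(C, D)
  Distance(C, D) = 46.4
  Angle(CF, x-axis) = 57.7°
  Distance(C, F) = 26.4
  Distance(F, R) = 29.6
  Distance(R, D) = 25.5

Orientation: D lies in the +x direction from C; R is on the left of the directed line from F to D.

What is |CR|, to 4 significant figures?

50.39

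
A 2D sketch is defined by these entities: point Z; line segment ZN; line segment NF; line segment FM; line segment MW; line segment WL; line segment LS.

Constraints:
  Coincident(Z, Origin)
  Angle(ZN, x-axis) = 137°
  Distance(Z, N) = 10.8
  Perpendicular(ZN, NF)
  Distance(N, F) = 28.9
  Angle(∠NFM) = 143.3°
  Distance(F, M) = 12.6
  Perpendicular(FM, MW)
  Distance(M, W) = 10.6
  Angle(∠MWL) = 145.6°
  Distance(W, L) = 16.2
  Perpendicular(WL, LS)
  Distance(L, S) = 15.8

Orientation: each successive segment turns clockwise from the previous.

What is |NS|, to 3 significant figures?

13.8

Z is at the origin; ZN runs at 137.0° with length 10.8, so N = (-7.90, 7.37). ZN is perpendicular to NF, so NF runs at 47.0°; with |NF| = 28.9, F = (11.8, 28.5). ∠NFM = 143.3° gives FM at 10.3° from the x-axis; with |FM| = 12.6, M = (24.2, 30.8). The perpendicularity gives MW at right angles to FM, so MW runs at -79.7°; with |MW| = 10.6, W = (26.1, 20.3). ∠MWL = 145.6° gives WL at -114° from the x-axis; with |WL| = 16.2, L = (19.5, 5.54). The perpendicularity gives LS at right angles to WL, so LS runs at 156°; with |LS| = 15.8, S = (5.07, 12.0). Then |NS| = |S − N| = 13.8.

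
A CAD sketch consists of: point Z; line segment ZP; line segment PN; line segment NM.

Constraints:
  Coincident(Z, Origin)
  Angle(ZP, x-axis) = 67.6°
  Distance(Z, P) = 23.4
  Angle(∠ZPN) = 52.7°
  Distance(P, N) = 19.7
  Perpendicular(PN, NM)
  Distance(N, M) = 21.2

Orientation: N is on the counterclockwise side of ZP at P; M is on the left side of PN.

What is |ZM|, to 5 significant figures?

6.0956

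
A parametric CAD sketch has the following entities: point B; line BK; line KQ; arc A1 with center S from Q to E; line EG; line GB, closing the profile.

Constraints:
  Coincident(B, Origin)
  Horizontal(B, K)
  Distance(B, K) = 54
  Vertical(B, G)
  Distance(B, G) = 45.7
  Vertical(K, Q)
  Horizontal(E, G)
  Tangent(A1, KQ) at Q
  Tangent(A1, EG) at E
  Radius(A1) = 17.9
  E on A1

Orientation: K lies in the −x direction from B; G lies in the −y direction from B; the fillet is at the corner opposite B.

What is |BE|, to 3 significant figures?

58.2

B is at the origin; B and K share the same y with |BK| = 54.0 and K on the −x side, so K = (-54.0, 0.00). B and G share the same x with |BG| = 45.7 and G on the −y side, so G = (0.00, -45.7). The virtual corner opposite B is at (-54.0, -45.7). A1 meets KQ tangentially, so SQ is at right angles to KQ and tangency of A1 to EG means the radius SE is perpendicular to EG, with radius 17.9, so the center S sits 17.9 in from both sides at S = (-36.1, -27.8). That places the tangent points at Q = (-54.0, -27.8) on KQ and E = (-36.1, -45.7) on EG. Then |BE| = |E − B| = 58.2.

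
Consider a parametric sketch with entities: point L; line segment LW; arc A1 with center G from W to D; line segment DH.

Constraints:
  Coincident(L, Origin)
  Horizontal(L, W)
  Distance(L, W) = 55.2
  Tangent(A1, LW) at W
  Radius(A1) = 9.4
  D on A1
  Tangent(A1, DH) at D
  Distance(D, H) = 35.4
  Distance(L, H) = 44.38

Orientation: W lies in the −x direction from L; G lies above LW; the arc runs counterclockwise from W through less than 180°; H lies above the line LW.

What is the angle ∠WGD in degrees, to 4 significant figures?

57.52°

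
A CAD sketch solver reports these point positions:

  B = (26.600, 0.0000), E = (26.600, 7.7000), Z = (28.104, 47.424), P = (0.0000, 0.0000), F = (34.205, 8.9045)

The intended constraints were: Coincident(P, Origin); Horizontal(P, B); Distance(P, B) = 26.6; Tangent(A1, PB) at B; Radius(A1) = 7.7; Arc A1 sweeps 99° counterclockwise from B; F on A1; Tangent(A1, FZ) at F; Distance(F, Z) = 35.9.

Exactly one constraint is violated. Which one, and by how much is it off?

Distance(F, Z) = 35.9 — off by 3.10.

P = (0.00, 0.00) ✓; P.y = 0.00, B.y = 0.00 ✓; |PB| = 26.60 ✓; ∠(EB, BP) = 90.00° ✓; |EB| = 7.700 ✓; bearing(E→F) − bearing(E→B) = 99.00° ✓; |EF| = 7.700 ✓; ∠(EF, FZ) = 90.00° ✓; |FZ| = 39.00 ✗.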